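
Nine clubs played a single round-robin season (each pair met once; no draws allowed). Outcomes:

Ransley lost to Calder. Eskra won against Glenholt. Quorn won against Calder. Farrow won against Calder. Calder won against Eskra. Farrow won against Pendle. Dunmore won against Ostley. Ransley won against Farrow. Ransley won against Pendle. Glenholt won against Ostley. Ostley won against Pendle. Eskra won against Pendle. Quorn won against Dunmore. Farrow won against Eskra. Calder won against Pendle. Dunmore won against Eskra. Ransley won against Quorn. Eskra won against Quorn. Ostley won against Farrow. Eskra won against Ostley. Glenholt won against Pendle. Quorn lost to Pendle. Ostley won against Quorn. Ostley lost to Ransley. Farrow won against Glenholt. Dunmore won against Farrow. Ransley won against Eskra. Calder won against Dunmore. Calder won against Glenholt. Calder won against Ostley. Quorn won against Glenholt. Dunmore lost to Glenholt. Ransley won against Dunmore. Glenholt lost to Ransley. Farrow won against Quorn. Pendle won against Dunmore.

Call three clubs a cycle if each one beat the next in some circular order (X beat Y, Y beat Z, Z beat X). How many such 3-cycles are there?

Win totals: Eskra 4, Dunmore 3, Pendle 2, Calder 6, Farrow 5, Glenholt 3, Ransley 7, Quorn 3, Ostley 3.
A club with w wins dominates both others in C(w,2) triples; summing gives 6 + 3 + 1 + 15 + 10 + 3 + 21 + 3 + 3 = 65 transitive triples.
Total triples C(9,3) = 84, so cyclic triples = 84 − 65 = 19.

19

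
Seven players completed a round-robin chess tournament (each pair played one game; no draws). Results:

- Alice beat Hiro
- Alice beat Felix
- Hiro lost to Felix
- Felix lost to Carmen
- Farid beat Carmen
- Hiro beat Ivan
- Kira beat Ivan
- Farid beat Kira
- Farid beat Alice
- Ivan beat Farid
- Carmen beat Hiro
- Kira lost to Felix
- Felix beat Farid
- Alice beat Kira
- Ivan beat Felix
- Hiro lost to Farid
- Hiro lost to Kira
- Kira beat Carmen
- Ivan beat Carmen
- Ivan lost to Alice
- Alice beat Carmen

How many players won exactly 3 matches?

Win totals: Hiro 1, Felix 3, Kira 3, Carmen 2, Farid 4, Ivan 3, Alice 5.
Exactly 3: Felix, Kira, Ivan — 3 players.

3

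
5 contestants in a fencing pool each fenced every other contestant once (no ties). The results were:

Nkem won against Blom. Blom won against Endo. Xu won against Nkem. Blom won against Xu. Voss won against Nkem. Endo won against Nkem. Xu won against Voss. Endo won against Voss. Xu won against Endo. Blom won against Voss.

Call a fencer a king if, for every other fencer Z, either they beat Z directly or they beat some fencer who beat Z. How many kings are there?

3

Voss cannot reach Endo, Xu in two steps.
Nkem reaches everyone (king).
Endo cannot reach Xu in two steps.
Xu reaches everyone (king).
Blom reaches everyone (king).
Kings: Nkem, Xu, Blom — 3.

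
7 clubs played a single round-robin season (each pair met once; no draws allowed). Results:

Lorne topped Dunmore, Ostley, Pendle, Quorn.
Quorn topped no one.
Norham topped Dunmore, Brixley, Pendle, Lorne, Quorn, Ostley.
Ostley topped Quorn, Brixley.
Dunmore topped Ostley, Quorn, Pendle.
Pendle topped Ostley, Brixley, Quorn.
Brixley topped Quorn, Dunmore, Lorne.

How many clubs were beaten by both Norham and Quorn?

Norham beat: Quorn, Lorne, Brixley, Pendle, Ostley, Dunmore.
Quorn beat: no one.
No one was beaten by both.

0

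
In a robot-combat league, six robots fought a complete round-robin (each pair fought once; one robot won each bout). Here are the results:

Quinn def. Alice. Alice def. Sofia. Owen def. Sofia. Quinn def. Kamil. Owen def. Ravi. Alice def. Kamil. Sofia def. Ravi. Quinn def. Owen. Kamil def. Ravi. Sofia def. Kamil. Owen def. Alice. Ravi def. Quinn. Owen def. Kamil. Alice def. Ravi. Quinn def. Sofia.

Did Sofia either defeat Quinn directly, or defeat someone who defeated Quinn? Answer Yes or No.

Yes

Sofia did not beat Quinn directly.
Sofia beat Ravi, Kamil. Of those, Ravi beat Quinn.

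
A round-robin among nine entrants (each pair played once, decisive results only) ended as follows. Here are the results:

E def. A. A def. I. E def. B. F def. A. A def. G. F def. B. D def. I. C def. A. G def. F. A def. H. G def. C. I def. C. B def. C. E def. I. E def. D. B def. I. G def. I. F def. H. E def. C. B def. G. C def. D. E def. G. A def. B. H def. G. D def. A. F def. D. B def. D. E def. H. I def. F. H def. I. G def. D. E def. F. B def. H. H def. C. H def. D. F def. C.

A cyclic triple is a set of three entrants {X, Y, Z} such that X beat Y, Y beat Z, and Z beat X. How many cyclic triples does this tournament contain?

15

Win totals: A 4, B 5, C 2, D 2, E 8, F 5, G 4, H 4, I 2.
An entrant with w wins dominates both others in C(w,2) triples; summing gives 6 + 10 + 1 + 1 + 28 + 10 + 6 + 6 + 1 = 69 transitive triples.
Total triples C(9,3) = 84, so cyclic triples = 84 − 69 = 15.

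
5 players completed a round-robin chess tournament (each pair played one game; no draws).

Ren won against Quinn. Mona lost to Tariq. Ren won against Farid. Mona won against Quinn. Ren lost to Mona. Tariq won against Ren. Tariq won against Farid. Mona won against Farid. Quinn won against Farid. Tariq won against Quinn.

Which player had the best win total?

Win totals: Farid 0, Quinn 1, Ren 2, Mona 3, Tariq 4.
Tariq leads with 4 wins (next highest: 3).

Tariq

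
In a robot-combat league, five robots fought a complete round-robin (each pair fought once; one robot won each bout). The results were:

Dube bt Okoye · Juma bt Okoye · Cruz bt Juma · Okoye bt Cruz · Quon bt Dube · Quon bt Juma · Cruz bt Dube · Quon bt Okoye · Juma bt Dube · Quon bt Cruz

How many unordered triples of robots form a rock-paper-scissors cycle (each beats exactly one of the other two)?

Win totals: Okoye 1, Juma 2, Quon 4, Dube 1, Cruz 2.
A robot with w wins dominates both others in C(w,2) triples; summing gives 0 + 1 + 6 + 0 + 1 = 8 transitive triples.
Total triples C(5,3) = 10, so cyclic triples = 10 − 8 = 2.

2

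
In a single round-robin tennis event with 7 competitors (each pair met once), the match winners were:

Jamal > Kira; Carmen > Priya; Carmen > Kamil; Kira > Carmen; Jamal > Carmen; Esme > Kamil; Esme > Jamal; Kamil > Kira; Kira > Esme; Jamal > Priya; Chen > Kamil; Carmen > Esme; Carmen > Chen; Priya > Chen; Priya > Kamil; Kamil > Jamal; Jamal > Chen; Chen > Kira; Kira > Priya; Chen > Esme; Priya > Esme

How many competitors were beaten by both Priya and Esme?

1

Priya beat: Kamil, Chen, Esme.
Esme beat: Kamil, Jamal.
Both beat: Kamil — 1.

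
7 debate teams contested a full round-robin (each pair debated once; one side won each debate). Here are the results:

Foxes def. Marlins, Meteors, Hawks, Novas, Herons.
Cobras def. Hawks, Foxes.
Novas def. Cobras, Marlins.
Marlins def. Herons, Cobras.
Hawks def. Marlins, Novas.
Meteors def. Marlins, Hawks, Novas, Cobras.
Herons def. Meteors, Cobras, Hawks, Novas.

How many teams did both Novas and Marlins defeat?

Novas beat: Cobras, Marlins.
Marlins beat: Cobras, Herons.
Both beat: Cobras — 1.

1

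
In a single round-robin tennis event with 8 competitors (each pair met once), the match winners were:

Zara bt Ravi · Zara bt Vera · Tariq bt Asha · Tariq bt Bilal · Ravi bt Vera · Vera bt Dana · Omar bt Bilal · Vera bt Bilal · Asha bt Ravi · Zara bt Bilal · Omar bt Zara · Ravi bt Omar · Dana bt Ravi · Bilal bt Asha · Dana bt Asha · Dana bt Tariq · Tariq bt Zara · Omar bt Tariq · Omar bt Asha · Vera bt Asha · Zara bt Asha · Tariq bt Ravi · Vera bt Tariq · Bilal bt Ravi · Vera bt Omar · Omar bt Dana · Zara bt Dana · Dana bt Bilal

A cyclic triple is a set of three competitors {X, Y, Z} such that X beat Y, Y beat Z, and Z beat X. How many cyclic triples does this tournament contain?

12

Win totals: Vera 5, Asha 1, Tariq 4, Dana 4, Ravi 2, Zara 5, Bilal 2, Omar 5.
A competitor with w wins dominates both others in C(w,2) triples; summing gives 10 + 0 + 6 + 6 + 1 + 10 + 1 + 10 = 44 transitive triples.
Total triples C(8,3) = 56, so cyclic triples = 56 − 44 = 12.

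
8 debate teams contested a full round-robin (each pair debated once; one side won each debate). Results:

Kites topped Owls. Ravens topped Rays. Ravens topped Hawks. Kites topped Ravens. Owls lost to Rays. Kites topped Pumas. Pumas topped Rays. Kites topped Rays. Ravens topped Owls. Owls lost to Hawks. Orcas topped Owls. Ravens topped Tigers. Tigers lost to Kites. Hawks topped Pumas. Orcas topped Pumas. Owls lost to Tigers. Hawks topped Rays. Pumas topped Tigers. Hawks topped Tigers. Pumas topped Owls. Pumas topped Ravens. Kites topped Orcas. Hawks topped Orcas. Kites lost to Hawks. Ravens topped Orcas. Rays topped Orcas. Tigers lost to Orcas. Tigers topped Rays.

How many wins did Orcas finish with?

Orcas' results: beat Owls, Pumas, Tigers; lost to Rays, Ravens, Kites, Hawks.
That is 3 wins.

3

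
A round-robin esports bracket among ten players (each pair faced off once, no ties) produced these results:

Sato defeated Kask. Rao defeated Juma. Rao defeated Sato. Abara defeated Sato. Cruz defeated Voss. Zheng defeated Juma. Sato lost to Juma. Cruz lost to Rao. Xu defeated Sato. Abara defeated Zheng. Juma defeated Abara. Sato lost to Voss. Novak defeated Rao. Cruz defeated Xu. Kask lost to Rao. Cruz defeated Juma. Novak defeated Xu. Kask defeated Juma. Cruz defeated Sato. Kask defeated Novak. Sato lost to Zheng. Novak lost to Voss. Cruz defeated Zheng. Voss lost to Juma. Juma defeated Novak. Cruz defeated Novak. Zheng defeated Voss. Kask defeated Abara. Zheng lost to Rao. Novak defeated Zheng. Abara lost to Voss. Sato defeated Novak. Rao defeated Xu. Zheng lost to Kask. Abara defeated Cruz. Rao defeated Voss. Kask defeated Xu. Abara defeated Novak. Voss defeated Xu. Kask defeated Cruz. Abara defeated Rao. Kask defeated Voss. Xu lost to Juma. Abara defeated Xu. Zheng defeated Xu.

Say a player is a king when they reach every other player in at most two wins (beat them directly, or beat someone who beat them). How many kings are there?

Abara reaches everyone (king).
Cruz reaches everyone (king).
Rao reaches everyone (king).
Voss cannot reach Juma in two steps.
Zheng cannot reach Cruz, Rao in two steps.
Kask reaches everyone (king).
Juma reaches everyone (king).
Novak cannot reach Abara in two steps.
Xu cannot reach Abara, Cruz, Rao, Voss, Zheng, Juma in two steps.
Sato reaches everyone (king).
Kings: Abara, Cruz, Rao, Kask, Juma, Sato — 6.

6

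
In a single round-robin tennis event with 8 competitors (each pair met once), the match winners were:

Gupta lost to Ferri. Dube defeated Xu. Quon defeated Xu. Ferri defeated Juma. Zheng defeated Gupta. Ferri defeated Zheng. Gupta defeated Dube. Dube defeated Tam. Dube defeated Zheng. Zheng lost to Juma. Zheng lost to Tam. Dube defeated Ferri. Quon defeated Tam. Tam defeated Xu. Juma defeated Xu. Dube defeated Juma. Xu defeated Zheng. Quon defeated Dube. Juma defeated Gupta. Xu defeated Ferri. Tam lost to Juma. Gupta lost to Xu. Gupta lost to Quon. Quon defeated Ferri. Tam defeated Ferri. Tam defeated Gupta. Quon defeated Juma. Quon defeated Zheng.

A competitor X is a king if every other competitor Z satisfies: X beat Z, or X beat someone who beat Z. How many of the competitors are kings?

Zheng cannot reach Xu, Juma, Quon, Ferri, Tam in two steps.
Xu cannot reach Quon, Tam in two steps.
Juma cannot reach Quon in two steps.
Quon reaches everyone (king).
Dube cannot reach Quon in two steps.
Gupta cannot reach Quon in two steps.
Ferri cannot reach Quon in two steps.
Tam cannot reach Quon in two steps.
Kings: Quon — 1.

1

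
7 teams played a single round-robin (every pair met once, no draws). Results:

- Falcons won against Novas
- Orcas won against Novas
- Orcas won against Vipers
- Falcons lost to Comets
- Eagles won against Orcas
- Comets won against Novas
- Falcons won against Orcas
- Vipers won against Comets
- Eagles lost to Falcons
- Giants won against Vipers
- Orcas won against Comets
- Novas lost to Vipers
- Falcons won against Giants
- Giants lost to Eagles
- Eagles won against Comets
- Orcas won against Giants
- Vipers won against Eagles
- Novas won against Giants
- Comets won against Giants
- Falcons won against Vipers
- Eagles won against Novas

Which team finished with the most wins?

Falcons

Win totals: Novas 1, Falcons 5, Eagles 4, Orcas 4, Giants 1, Vipers 3, Comets 3.
Falcons leads with 5 wins (next highest: 4).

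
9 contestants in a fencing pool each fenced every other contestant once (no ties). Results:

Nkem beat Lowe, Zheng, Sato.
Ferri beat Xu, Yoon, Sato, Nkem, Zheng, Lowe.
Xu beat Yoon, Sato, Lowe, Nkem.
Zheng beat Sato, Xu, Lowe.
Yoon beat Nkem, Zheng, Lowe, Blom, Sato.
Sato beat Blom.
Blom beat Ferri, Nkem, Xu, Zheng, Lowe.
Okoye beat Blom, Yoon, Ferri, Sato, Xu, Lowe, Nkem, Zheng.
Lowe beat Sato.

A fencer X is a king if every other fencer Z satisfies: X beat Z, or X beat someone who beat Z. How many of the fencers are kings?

Xu cannot reach Okoye, Ferri in two steps.
Yoon cannot reach Okoye in two steps.
Lowe cannot reach Xu, Yoon, Okoye, Ferri, Zheng, Nkem in two steps.
Okoye reaches everyone (king).
Ferri cannot reach Okoye in two steps.
Sato cannot reach Yoon, Okoye in two steps.
Zheng cannot reach Okoye, Ferri in two steps.
Nkem cannot reach Yoon, Okoye, Ferri in two steps.
Blom cannot reach Okoye in two steps.
Kings: Okoye — 1.

1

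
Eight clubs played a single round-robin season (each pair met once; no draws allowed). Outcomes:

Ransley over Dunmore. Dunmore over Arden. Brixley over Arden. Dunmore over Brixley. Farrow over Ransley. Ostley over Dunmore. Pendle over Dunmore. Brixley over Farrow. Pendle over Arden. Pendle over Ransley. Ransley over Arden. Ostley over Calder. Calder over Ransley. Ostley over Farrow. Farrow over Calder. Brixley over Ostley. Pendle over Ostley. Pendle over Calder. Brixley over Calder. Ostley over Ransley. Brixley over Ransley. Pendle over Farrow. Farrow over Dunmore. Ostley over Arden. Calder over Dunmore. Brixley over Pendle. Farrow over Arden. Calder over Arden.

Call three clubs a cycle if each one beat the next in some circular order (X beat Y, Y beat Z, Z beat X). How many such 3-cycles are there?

5

Win totals: Pendle 6, Farrow 4, Brixley 6, Ostley 5, Arden 0, Dunmore 2, Ransley 2, Calder 3.
A club with w wins dominates both others in C(w,2) triples; summing gives 15 + 6 + 15 + 10 + 0 + 1 + 1 + 3 = 51 transitive triples.
Total triples C(8,3) = 56, so cyclic triples = 56 − 51 = 5.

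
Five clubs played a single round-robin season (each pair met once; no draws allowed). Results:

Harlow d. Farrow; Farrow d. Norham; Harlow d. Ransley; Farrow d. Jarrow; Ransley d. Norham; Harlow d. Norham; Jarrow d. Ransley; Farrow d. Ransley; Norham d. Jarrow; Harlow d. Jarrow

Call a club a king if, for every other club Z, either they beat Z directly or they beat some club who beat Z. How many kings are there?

Norham cannot reach Farrow, Harlow in two steps.
Farrow cannot reach Harlow in two steps.
Ransley cannot reach Farrow, Harlow in two steps.
Harlow reaches everyone (king).
Jarrow cannot reach Farrow, Harlow in two steps.
Kings: Harlow — 1.

1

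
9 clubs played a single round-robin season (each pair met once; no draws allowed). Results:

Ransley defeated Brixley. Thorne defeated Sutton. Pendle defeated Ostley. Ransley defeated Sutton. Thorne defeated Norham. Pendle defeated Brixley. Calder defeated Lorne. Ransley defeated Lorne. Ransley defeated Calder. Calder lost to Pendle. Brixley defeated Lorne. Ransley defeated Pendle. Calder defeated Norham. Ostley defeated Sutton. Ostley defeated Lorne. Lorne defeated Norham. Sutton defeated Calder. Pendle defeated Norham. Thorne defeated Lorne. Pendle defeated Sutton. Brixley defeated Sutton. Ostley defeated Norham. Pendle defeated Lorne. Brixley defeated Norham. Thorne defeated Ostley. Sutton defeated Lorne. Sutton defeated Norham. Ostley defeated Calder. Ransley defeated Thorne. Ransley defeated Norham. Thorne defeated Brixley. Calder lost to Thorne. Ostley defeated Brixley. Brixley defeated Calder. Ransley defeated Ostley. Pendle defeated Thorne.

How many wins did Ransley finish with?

8

Ransley's results: beat Ostley, Lorne, Pendle, Thorne, Brixley, Sutton, Calder, Norham; lost to no one.
That is 8 wins.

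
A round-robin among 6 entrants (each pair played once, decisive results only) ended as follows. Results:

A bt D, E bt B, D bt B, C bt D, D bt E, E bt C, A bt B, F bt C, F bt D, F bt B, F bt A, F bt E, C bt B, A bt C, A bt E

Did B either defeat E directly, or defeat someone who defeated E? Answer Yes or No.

No

B did not beat E directly.
B beat no one, so there is no intermediate entrant.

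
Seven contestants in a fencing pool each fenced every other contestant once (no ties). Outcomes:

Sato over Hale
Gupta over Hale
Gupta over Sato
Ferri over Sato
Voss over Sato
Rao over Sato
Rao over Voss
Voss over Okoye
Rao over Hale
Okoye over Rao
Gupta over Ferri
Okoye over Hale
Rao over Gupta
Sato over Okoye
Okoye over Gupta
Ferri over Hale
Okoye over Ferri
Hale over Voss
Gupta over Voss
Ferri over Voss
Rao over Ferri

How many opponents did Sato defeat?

2

Sato's results: beat Okoye, Hale; lost to Rao, Gupta, Voss, Ferri.
That is 2 wins.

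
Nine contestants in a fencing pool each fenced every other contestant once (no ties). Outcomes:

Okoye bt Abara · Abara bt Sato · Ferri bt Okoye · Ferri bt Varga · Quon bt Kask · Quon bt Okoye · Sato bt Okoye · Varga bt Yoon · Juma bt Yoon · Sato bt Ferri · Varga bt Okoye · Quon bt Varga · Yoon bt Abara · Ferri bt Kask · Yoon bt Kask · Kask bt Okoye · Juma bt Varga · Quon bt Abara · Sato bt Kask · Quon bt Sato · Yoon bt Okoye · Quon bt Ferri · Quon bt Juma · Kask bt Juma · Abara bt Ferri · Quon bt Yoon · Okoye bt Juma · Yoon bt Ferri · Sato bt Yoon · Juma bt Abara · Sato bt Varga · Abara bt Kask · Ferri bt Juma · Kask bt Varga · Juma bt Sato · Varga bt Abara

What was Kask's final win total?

Kask's results: beat Juma, Varga, Okoye; lost to Quon, Ferri, Abara, Yoon, Sato.
That is 3 wins.

3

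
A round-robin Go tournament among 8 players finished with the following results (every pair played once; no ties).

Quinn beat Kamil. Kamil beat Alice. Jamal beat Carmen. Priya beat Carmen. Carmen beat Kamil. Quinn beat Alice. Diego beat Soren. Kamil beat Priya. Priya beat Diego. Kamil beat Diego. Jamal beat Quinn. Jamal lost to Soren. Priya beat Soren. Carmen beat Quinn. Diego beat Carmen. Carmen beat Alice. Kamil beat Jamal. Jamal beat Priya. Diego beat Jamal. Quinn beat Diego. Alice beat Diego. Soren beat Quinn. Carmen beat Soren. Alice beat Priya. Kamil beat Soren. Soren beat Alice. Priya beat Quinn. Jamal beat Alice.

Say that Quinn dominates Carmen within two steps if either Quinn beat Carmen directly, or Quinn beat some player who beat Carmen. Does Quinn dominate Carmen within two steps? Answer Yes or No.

Quinn did not beat Carmen directly.
Quinn beat Diego, Kamil, Alice. Of those, Diego beat Carmen.

Yes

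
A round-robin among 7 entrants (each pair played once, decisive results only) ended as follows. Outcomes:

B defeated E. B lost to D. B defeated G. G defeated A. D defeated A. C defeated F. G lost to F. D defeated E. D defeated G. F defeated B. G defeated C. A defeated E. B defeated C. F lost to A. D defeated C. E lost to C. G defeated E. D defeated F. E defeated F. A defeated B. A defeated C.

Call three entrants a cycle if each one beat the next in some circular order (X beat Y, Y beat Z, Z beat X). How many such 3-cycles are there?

6

Win totals: A 4, B 3, C 2, D 6, E 1, F 2, G 3.
An entrant with w wins dominates both others in C(w,2) triples; summing gives 6 + 3 + 1 + 15 + 0 + 1 + 3 = 29 transitive triples.
Total triples C(7,3) = 35, so cyclic triples = 35 − 29 = 6.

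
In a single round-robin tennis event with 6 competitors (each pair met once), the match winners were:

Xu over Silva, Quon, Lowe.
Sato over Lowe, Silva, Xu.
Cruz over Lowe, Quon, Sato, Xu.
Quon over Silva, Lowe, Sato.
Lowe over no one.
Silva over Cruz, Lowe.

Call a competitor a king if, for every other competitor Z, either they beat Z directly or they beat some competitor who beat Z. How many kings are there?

5

Sato reaches everyone (king).
Cruz reaches everyone (king).
Xu reaches everyone (king).
Quon reaches everyone (king).
Silva reaches everyone (king).
Lowe cannot reach Sato, Cruz, Xu, Quon, Silva in two steps.
Kings: Sato, Cruz, Xu, Quon, Silva — 5.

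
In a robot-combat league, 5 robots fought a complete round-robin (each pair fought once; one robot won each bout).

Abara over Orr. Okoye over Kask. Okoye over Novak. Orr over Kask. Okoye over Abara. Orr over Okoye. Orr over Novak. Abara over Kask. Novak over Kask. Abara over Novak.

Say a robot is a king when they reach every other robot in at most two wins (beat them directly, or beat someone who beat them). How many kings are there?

3

Kask cannot reach Abara, Okoye, Orr, Novak in two steps.
Abara reaches everyone (king).
Okoye reaches everyone (king).
Orr reaches everyone (king).
Novak cannot reach Abara, Okoye, Orr in two steps.
Kings: Abara, Okoye, Orr — 3.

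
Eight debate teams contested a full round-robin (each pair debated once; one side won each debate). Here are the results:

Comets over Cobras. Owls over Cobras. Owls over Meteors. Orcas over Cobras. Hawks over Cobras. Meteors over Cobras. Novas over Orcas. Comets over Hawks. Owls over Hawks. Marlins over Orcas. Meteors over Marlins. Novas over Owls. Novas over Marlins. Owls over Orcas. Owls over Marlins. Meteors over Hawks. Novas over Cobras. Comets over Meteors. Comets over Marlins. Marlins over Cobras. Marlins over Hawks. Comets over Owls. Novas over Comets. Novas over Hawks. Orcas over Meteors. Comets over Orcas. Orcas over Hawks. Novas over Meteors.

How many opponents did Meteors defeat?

3

Meteors' results: beat Cobras, Hawks, Marlins; lost to Orcas, Novas, Owls, Comets.
That is 3 wins.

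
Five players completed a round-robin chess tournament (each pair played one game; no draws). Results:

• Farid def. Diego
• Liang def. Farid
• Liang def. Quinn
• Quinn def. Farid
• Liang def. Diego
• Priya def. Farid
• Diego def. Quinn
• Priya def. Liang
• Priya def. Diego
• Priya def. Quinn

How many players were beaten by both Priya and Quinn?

Priya beat: Liang, Farid, Quinn, Diego.
Quinn beat: Farid.
Both beat: Farid — 1.

1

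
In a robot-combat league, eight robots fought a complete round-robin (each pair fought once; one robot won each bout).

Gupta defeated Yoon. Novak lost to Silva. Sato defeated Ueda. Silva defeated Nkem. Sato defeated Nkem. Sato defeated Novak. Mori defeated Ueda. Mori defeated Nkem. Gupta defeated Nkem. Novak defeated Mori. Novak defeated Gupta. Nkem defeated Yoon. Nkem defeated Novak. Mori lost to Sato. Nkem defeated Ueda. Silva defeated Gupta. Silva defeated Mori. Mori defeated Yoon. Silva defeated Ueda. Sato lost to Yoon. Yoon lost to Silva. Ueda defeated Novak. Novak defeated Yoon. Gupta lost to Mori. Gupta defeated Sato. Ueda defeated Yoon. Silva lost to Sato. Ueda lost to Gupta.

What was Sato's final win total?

Sato's results: beat Silva, Nkem, Novak, Ueda, Mori; lost to Gupta, Yoon.
That is 5 wins.

5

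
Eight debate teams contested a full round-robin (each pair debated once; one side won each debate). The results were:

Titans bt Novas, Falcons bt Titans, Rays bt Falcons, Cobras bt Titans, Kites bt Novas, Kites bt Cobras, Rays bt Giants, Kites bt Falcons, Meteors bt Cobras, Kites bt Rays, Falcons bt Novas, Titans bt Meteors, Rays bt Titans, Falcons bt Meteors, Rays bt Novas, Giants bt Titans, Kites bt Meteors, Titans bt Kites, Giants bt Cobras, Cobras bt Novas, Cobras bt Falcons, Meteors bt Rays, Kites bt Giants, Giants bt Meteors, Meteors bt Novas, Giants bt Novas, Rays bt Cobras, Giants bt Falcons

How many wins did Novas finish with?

Novas' results: beat no one; lost to Giants, Cobras, Kites, Meteors, Falcons, Rays, Titans.
That is 0 wins.

0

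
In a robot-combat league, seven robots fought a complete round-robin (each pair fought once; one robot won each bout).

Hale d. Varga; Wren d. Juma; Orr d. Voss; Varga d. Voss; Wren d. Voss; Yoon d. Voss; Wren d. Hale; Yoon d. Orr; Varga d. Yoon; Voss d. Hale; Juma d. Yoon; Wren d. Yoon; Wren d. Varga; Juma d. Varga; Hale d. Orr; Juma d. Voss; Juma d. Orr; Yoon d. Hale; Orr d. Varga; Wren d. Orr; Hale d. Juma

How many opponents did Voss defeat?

Voss' results: beat Hale; lost to Yoon, Orr, Wren, Varga, Juma.
That is 1 win.

1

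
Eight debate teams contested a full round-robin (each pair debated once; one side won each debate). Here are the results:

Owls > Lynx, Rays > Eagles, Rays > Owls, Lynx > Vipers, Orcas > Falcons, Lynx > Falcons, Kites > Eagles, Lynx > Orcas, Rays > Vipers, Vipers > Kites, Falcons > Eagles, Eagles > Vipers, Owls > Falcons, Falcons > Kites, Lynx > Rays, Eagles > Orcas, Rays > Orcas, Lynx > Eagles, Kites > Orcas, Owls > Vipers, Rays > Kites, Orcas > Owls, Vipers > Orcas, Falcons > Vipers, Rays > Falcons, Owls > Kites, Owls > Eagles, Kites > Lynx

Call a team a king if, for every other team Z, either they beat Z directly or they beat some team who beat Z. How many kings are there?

4

Vipers cannot reach Rays in two steps.
Falcons cannot reach Rays, Owls in two steps.
Orcas cannot reach Rays in two steps.
Rays reaches everyone (king).
Eagles cannot reach Rays, Lynx in two steps.
Lynx reaches everyone (king).
Kites reaches everyone (king).
Owls reaches everyone (king).
Kings: Rays, Lynx, Kites, Owls — 4.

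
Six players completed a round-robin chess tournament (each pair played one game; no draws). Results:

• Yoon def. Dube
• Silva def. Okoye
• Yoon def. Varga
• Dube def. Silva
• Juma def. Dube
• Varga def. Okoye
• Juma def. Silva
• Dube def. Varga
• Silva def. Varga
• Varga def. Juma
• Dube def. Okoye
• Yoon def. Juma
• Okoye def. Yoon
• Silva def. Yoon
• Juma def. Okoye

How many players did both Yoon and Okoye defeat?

Yoon beat: Dube, Juma, Varga.
Okoye beat: Yoon.
No one was beaten by both.

0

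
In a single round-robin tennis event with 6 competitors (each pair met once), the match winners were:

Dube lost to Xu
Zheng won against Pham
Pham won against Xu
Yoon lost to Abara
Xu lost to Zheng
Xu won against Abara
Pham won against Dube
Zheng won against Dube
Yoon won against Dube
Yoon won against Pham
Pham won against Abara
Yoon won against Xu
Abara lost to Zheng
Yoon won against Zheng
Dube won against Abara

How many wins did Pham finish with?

Pham's results: beat Abara, Xu, Dube; lost to Zheng, Yoon.
That is 3 wins.

3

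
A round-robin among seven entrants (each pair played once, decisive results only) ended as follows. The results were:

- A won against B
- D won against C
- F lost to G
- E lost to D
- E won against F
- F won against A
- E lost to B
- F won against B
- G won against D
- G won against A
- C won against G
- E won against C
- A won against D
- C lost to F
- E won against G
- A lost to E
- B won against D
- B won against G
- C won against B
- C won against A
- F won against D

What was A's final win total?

A's results: beat B, D; lost to C, E, F, G.
That is 2 wins.

2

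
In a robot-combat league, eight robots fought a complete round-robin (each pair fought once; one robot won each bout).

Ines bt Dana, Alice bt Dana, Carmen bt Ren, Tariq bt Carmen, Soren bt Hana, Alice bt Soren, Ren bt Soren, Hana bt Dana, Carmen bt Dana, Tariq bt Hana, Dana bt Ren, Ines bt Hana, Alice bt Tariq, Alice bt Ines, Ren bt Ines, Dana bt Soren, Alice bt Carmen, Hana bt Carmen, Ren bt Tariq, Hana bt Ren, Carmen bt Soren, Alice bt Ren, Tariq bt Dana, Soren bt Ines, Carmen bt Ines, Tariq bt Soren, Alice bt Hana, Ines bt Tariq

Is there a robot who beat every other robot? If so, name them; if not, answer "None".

Alice has 7 wins out of 7 opponents — a perfect record.

Alice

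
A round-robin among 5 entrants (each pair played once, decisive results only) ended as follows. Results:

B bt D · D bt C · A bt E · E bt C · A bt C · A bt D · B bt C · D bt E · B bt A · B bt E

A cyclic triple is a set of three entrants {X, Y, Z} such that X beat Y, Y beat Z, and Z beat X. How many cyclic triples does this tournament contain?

0

Win totals: A 3, B 4, C 0, D 2, E 1.
An entrant with w wins dominates both others in C(w,2) triples; summing gives 3 + 6 + 0 + 1 + 0 = 10 transitive triples.
Total triples C(5,3) = 10, so cyclic triples = 10 − 10 = 0.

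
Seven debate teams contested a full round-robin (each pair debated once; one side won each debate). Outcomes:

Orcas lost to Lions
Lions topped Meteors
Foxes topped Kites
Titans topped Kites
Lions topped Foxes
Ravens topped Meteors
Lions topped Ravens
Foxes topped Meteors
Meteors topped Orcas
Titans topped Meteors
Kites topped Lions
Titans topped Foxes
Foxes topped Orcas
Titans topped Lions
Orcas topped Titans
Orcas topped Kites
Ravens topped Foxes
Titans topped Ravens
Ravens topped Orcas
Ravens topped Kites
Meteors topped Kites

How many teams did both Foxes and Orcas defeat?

Foxes beat: Meteors, Orcas, Kites.
Orcas beat: Titans, Kites.
Both beat: Kites — 1.

1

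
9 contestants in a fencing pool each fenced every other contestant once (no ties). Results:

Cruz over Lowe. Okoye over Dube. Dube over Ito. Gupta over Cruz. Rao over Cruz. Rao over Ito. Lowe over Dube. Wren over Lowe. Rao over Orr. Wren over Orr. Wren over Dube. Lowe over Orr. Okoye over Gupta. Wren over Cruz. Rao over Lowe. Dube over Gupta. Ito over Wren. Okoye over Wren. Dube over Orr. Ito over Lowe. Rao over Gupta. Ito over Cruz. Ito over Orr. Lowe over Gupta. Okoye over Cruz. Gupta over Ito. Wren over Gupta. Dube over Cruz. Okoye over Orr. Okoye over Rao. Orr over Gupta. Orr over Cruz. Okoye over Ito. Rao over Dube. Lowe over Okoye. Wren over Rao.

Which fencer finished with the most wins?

Win totals: Gupta 2, Orr 2, Ito 4, Dube 4, Wren 6, Okoye 7, Cruz 1, Rao 6, Lowe 4.
Okoye leads with 7 wins (next highest: 6).

Okoye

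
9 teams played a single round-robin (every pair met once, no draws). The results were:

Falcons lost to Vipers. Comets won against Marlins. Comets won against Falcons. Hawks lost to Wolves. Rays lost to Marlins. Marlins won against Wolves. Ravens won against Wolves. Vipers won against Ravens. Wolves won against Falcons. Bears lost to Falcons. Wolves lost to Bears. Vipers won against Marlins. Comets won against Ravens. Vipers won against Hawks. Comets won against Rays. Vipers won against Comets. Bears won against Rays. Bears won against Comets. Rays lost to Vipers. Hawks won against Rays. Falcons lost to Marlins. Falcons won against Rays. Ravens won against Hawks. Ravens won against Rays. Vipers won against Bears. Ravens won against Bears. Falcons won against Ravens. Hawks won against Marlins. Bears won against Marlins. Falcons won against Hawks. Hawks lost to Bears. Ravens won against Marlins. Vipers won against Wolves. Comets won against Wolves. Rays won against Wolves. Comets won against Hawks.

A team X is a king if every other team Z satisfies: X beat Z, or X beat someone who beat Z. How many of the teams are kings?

1

Falcons cannot reach Vipers in two steps.
Marlins cannot reach Vipers, Comets in two steps.
Ravens cannot reach Vipers in two steps.
Rays cannot reach Marlins, Ravens, Bears, Vipers, Comets in two steps.
Wolves cannot reach Vipers, Comets in two steps.
Bears cannot reach Vipers in two steps.
Vipers reaches everyone (king).
Comets cannot reach Vipers in two steps.
Hawks cannot reach Ravens, Bears, Vipers, Comets in two steps.
Kings: Vipers — 1.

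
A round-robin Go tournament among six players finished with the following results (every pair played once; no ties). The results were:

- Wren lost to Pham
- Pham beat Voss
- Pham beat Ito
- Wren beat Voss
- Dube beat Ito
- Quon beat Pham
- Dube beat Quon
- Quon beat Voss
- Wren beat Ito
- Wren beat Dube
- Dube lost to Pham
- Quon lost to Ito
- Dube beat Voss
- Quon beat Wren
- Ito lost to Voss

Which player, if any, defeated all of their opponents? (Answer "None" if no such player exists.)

None

Highest win total is Pham with 4 (out of 5 possible).
Pham lost to Quon, so no player went undefeated.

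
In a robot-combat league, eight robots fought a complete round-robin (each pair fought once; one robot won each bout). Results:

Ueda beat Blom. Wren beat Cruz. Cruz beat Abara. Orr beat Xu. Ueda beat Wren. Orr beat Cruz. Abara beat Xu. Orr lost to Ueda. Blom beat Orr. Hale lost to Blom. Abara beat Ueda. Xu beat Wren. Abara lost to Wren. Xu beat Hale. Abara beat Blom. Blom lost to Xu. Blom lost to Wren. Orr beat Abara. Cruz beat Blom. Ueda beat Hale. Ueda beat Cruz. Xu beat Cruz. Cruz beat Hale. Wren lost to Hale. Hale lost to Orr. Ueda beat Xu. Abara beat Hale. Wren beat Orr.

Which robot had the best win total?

Ueda

Win totals: Blom 2, Wren 4, Xu 4, Orr 4, Ueda 6, Hale 1, Cruz 3, Abara 4.
Ueda leads with 6 wins (next highest: 4).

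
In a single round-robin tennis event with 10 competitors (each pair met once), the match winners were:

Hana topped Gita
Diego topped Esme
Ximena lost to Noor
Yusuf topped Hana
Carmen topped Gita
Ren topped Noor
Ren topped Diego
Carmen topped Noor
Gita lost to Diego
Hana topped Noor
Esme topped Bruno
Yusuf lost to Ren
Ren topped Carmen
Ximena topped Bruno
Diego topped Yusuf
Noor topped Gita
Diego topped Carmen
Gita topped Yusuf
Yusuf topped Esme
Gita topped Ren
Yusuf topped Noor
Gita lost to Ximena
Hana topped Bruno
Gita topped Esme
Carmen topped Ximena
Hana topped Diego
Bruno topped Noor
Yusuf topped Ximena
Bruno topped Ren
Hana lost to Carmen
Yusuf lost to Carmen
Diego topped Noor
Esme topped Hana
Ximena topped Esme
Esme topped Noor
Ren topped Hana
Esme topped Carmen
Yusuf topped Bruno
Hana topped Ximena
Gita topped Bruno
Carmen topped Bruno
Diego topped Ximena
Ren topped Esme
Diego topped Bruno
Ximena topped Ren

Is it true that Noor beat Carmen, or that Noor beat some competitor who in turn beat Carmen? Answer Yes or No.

Noor did not beat Carmen directly.
Noor beat Gita, Ximena, but each of them lost to Carmen. No two-step path.

No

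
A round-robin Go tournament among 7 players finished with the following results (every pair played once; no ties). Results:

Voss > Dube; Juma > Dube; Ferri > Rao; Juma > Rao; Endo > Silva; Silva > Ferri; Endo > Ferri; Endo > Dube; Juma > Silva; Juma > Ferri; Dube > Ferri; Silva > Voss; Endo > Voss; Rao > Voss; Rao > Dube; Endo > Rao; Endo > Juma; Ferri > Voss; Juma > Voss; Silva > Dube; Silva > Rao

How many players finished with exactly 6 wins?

Win totals: Rao 2, Juma 5, Dube 1, Endo 6, Silva 4, Ferri 2, Voss 1.
Exactly 6: Endo — 1 player.

1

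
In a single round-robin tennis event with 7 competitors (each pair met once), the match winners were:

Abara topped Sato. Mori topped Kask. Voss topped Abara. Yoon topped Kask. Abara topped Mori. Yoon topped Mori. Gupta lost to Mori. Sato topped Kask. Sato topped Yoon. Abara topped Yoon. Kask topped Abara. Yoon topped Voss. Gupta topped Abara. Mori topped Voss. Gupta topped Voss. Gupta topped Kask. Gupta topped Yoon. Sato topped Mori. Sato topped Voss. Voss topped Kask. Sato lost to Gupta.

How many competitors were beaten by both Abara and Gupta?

Abara beat: Sato, Yoon, Mori.
Gupta beat: Sato, Yoon, Kask, Abara, Voss.
Both beat: Sato, Yoon — 2.

2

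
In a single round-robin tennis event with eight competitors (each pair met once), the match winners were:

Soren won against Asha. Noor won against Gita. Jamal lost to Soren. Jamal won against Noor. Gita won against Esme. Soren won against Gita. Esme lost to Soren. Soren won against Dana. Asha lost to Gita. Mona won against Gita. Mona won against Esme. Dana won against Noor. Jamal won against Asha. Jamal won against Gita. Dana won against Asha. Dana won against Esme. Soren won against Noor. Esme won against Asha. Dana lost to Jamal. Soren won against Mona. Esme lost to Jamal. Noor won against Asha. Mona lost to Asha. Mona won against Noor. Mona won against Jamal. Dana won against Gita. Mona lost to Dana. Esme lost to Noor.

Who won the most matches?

Win totals: Esme 1, Mona 4, Soren 7, Noor 3, Asha 1, Jamal 5, Gita 2, Dana 5.
Soren leads with 7 wins (next highest: 5).

Soren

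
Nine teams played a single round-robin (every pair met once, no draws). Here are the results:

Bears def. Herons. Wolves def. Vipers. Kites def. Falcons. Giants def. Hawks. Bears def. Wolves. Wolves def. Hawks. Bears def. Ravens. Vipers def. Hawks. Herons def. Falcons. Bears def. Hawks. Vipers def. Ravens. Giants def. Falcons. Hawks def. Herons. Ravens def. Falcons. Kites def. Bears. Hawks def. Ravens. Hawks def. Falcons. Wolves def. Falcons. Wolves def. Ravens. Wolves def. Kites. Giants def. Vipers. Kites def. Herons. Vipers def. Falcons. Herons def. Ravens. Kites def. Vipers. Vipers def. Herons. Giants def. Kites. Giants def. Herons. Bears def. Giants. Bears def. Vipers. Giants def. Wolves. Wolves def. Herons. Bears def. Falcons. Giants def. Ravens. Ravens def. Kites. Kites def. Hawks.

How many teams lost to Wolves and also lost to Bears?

5

Wolves beat: Falcons, Hawks, Herons, Kites, Ravens, Vipers.
Bears beat: Falcons, Wolves, Hawks, Herons, Ravens, Giants, Vipers.
Both beat: Falcons, Hawks, Herons, Ravens, Vipers — 5.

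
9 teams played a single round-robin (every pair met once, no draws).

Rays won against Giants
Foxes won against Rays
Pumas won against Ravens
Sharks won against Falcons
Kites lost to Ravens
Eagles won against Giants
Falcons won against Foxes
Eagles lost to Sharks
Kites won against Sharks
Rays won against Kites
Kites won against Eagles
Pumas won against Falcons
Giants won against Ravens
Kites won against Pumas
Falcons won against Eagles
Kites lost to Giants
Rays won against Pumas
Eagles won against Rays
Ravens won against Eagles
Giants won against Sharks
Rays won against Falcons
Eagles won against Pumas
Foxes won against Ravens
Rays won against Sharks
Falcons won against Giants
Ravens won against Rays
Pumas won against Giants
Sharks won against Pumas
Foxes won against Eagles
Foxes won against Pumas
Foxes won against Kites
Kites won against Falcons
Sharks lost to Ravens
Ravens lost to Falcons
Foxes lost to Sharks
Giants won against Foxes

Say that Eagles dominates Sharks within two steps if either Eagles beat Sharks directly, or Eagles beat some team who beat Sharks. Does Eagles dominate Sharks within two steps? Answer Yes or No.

Eagles did not beat Sharks directly.
Eagles beat Pumas, Giants, Rays. Of those, Giants beat Sharks.

Yes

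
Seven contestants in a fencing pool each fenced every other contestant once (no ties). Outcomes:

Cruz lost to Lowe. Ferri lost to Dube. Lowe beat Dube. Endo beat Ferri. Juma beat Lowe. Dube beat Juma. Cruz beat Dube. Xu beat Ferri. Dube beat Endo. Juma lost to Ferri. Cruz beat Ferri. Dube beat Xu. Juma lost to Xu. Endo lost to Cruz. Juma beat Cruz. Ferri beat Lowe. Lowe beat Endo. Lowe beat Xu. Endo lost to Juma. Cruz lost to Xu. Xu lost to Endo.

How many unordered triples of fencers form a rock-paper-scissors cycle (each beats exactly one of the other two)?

Win totals: Lowe 4, Juma 3, Ferri 2, Xu 3, Endo 2, Dube 4, Cruz 3.
A fencer with w wins dominates both others in C(w,2) triples; summing gives 6 + 3 + 1 + 3 + 1 + 6 + 3 = 23 transitive triples.
Total triples C(7,3) = 35, so cyclic triples = 35 − 23 = 12.

12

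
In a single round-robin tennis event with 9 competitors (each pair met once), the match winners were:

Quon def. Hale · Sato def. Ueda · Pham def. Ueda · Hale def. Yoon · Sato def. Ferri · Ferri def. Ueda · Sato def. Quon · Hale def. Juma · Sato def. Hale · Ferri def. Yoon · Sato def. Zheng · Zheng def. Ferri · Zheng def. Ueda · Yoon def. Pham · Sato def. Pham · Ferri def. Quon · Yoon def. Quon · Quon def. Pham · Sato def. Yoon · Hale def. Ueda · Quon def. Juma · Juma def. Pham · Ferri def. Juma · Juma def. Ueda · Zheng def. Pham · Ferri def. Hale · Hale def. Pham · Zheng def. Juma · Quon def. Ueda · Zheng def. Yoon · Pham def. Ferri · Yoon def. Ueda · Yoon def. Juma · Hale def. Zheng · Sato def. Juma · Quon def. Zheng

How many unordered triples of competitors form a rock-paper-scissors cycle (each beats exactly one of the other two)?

8

Win totals: Hale 5, Ferri 5, Zheng 5, Juma 2, Sato 8, Quon 5, Pham 2, Yoon 4, Ueda 0.
A competitor with w wins dominates both others in C(w,2) triples; summing gives 10 + 10 + 10 + 1 + 28 + 10 + 1 + 6 + 0 = 76 transitive triples.
Total triples C(9,3) = 84, so cyclic triples = 84 − 76 = 8.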